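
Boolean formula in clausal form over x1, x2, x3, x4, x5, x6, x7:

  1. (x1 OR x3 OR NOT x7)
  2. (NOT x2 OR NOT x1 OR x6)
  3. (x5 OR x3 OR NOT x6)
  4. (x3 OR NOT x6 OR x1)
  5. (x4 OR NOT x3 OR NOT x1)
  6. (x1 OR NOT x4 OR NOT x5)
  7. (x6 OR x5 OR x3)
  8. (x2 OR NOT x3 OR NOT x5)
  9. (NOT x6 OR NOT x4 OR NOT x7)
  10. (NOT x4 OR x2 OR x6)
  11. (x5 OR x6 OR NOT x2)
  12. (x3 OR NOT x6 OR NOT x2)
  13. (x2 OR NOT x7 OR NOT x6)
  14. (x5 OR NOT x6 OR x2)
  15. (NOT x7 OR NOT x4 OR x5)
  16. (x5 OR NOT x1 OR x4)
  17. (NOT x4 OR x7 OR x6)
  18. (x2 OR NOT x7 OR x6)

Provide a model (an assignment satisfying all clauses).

Set x1 = True and propagate.
For the remaining variables, x2 = False, x3 = False, x4 = False, x5 = True, x6 = False, x7 = False works.
Check each clause:
  1. (x3 OR x1 OR NOT x7) — NOT x7 is true.
  2. (NOT x2 OR x6 OR NOT x1) — NOT x2 is true.
  3. (x5 OR x3 OR NOT x6) — NOT x6 is true.
  4. (NOT x6 OR x3 OR x1) — x1 is true.
  5. (x4 OR NOT x1 OR NOT x3) — NOT x3 is true.
  6. (NOT x4 OR x1 OR NOT x5) — x1 is true.
  7. (x5 OR x3 OR x6) — x5 is true.
  8. (NOT x5 OR NOT x3 OR x2) — NOT x3 is true.
  9. (NOT x6 OR NOT x7 OR NOT x4) — NOT x7 is true.
  10. (NOT x4 OR x6 OR x2) — NOT x4 is true.
  11. (x6 OR NOT x2 OR x5) — x5 is true.
  12. (x3 OR NOT x6 OR NOT x2) — NOT x6 is true.
  13. (NOT x7 OR x2 OR NOT x6) — NOT x7 is true.
  14. (x5 OR NOT x6 OR x2) — NOT x6 is true.
  15. (x5 OR NOT x7 OR NOT x4) — NOT x7 is true.
  16. (x4 OR NOT x1 OR x5) — x5 is true.
  17. (x7 OR NOT x4 OR x6) — NOT x4 is true.
  18. (x6 OR x2 OR NOT x7) — NOT x7 is true.

x1=True, x2=False, x3=False, x4=False, x5=True, x6=False, x7=False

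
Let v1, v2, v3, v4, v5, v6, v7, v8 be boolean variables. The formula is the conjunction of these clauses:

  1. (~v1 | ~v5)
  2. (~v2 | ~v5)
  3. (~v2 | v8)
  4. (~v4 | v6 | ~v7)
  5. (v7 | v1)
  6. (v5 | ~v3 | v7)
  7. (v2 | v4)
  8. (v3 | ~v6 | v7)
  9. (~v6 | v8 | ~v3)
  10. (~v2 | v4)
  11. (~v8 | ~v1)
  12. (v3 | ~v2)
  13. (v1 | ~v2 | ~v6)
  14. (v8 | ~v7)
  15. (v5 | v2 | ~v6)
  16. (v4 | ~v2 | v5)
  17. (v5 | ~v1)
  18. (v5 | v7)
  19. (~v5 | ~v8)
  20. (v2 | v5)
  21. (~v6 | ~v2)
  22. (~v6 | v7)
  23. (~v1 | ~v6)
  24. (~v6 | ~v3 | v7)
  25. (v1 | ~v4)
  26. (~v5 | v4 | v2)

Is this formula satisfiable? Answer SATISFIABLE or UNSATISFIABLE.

UNSATISFIABLE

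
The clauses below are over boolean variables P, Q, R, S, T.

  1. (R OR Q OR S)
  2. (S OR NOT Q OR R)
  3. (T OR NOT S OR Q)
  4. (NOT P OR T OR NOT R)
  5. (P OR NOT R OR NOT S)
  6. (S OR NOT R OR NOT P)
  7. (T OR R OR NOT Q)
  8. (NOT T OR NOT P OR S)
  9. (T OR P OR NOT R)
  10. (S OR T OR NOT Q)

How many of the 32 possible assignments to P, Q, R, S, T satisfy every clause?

Satisfying assignments:
  P=F Q=F R=F S=T T=T
  P=F Q=F R=T S=F T=T
  P=F Q=T R=F S=T T=T
  P=F Q=T R=T S=F T=T
  P=T Q=F R=F S=T T=T
  P=T Q=F R=T S=T T=T
  P=T Q=T R=F S=T T=T
  P=T Q=T R=T S=T T=T
That's 8 in total.

8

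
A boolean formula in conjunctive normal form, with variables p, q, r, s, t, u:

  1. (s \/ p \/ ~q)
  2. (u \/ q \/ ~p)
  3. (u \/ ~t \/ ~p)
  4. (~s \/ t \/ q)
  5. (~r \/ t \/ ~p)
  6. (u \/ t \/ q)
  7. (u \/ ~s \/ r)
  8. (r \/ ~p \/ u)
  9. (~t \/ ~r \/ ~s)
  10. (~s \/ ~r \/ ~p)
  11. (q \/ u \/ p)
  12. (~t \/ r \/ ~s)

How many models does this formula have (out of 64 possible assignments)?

14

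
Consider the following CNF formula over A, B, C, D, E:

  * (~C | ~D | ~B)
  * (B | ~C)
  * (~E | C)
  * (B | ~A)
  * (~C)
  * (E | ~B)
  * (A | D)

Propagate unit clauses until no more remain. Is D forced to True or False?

Unit clause (~C) sets C = False.
(~E | C): since C = False, the clause reduces to (~E). E = False.
(~B | E) with E = False leaves only ~B, so B = False.
From (~A | B) and B = False: A = False.
In (D | A), A is now false; D must hold, so D = True.

True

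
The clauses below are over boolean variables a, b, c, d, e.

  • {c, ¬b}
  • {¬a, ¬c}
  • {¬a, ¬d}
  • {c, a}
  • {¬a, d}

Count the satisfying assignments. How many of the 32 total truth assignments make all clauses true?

8

Case analysis on a and c:
  a=1, c=1: a clause becomes empty — 0.
  a=1, c=0: a clause becomes empty — 0.
  a=0, c=1: b, d, e free → 2^3 = 8.
  a=0, c=0: a clause becomes empty — 0.
Total: 0 + 0 + 8 + 0 = 8.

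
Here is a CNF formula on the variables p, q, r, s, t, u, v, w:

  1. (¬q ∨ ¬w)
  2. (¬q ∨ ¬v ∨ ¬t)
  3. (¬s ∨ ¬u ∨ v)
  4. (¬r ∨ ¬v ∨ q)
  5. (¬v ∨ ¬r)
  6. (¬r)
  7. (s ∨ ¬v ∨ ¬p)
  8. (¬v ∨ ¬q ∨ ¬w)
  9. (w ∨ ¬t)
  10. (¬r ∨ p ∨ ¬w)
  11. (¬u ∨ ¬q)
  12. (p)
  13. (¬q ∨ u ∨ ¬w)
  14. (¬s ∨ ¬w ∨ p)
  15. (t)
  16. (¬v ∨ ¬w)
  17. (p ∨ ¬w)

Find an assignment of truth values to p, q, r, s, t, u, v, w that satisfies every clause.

p = True, q = False, r = False, s = True, t = True, u = False, v = False, w = True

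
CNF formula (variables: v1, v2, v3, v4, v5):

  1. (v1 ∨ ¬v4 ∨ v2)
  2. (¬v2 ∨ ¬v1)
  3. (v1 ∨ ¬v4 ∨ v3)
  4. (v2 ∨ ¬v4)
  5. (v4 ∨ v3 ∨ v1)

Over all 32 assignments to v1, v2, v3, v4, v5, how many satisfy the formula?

10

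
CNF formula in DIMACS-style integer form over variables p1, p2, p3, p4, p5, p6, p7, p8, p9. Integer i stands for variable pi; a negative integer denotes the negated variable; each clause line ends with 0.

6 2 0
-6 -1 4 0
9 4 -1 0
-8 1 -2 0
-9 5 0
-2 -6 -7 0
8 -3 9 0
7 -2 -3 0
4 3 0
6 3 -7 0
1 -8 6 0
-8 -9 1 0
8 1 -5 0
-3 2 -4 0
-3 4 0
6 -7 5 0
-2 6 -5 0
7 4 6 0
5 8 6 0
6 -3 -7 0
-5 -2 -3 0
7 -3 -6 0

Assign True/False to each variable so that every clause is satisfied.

p1=T  p2=F  p3=F  p4=T  p5=T  p6=T  p7=F  p8=F  p9=F

Try p1 = True.
Branch on p2: take p2 = False.
  then p6 is forced to True.
  then p4 is forced to True.
  then p3 is forced to False.
Try p5 = True.
p7, p8, p9 are now unconstrained; take p7 = False, p8 = False, p9 = False.
Every clause has at least one true literal under this assignment.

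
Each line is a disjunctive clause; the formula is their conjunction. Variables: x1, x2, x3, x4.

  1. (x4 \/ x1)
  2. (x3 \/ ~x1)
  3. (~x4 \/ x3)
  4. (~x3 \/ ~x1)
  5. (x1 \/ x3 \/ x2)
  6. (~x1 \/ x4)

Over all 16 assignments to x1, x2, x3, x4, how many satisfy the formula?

The models are:
  x1=F x2=F x3=T x4=T
  x1=F x2=T x3=T x4=T
Count: 2.

2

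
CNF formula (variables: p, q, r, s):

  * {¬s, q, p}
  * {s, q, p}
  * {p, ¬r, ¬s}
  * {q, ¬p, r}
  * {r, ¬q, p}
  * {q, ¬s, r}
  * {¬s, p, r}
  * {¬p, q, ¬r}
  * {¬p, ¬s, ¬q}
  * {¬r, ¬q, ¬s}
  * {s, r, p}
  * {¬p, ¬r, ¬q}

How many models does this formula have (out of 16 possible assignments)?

2

Satisfying assignments:
  p=0 q=1 r=1 s=0
  p=1 q=1 r=0 s=0
Count: 2.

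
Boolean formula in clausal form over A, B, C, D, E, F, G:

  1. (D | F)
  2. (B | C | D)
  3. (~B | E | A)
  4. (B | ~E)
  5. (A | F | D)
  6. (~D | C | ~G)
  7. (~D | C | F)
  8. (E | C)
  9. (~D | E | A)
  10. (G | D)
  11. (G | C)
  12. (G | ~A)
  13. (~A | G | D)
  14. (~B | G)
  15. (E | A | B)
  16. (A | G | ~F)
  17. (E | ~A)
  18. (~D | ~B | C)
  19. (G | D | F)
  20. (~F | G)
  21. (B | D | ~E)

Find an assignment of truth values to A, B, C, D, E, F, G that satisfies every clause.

A=False, B=True, C=True, D=True, E=True, F=False, G=True

C occurs only positively in the remaining clauses — set C = True.
Try A = False.
Set B = True and propagate.
  then E is forced to True.
  then G is forced to True.
The remaining clauses are satisfied by D = True, F = False.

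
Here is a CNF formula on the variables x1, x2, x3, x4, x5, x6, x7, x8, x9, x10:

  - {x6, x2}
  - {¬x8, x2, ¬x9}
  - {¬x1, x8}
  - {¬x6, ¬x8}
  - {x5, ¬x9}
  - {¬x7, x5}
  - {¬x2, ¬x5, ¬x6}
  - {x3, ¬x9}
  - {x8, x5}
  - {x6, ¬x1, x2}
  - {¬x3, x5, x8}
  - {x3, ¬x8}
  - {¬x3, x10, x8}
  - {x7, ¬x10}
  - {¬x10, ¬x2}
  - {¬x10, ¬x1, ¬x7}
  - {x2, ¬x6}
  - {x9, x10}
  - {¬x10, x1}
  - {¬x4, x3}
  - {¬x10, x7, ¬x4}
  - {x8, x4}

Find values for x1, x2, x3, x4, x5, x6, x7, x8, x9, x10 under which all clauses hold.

x1 = False, x2 = True, x3 = True, x4 = False, x5 = True, x6 = False, x7 = True, x8 = True, x9 = True, x10 = False

Set x1 = False and propagate.
  then x10 is forced to False.
  then x9 is forced to True.
  then x5 is forced to True.
  then x3 is forced to True.
  then x8 is forced to True.
  then x2 is forced to True.
  then x6 is forced to False.
x4, x7 are now unconstrained; take x4 = False, x7 = True.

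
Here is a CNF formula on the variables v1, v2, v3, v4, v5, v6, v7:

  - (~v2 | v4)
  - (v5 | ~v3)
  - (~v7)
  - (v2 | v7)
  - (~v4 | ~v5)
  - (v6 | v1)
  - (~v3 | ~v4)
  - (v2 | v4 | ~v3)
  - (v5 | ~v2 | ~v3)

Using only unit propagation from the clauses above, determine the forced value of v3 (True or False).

False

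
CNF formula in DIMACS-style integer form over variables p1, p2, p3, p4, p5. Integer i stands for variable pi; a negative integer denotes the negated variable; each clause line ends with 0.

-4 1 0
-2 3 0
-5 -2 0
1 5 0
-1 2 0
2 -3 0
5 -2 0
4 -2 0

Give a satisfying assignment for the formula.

p1=F, p2=F, p3=F, p4=F, p5=T

Try p1 = False.
  then p4 is forced to False.
  then p5 is forced to True.
  then p2 is forced to False.
  then p3 is forced to False.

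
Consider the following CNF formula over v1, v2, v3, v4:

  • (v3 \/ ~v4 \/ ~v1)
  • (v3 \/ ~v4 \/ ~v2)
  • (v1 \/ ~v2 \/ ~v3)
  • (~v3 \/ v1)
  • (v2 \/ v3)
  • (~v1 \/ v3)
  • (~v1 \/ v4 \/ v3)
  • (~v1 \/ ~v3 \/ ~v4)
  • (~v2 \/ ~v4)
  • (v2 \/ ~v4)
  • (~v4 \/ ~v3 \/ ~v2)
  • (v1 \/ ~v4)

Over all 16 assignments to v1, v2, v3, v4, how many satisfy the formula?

The models are:
  v1=0 v2=1 v3=0 v4=0
  v1=1 v2=0 v3=1 v4=0
  v1=1 v2=1 v3=1 v4=0
That's 3 in total.

3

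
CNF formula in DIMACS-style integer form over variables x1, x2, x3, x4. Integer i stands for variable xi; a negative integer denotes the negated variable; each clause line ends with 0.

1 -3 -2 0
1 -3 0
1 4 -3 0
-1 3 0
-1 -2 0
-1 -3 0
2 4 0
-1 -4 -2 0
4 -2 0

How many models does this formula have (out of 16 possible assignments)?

2

The models are:
  x1=0 x2=0 x3=0 x4=1
  x1=0 x2=1 x3=0 x4=1
That's 2 in total.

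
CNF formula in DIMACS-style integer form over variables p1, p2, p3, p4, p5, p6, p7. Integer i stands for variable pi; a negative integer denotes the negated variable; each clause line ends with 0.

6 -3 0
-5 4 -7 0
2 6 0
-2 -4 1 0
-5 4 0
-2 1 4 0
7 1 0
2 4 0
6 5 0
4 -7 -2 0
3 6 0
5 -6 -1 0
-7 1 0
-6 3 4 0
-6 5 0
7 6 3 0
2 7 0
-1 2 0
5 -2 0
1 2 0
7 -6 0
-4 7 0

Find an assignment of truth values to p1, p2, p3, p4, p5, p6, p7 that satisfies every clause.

p1=T, p2=T, p3=T, p4=T, p5=T, p6=T, p7=T

Set p1 = True and propagate.
  then p2 is forced to True.
  then p5 is forced to True.
  then p4 is forced to True.
  then p7 is forced to True.
Try p3 = True.
  then p6 is forced to True.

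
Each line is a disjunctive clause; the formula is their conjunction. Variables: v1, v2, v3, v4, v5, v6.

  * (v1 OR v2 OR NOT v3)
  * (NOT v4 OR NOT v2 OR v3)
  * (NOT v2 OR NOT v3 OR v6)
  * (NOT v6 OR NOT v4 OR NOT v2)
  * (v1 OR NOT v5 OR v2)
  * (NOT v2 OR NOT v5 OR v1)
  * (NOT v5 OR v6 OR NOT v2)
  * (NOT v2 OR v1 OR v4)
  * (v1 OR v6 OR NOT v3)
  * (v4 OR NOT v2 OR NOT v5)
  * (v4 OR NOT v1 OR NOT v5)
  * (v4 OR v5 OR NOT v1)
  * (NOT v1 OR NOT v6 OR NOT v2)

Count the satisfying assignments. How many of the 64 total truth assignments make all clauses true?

Split on v2, then v1.
  v2=T, v1=T: a clause becomes empty — 0.
  v2=T, v1=F: a clause becomes empty — 0.
  v2=F, v1=T: forces v4=T; v3, v5, v6 free → 2^3 = 8.
  v2=F, v1=F: remaining (v3,v4,v5,v6) ∈ {(F,F,F,F); (F,F,F,T); (F,T,F,F); (F,T,F,T)} — 4.
Total: 0 + 0 + 8 + 4 = 12.

12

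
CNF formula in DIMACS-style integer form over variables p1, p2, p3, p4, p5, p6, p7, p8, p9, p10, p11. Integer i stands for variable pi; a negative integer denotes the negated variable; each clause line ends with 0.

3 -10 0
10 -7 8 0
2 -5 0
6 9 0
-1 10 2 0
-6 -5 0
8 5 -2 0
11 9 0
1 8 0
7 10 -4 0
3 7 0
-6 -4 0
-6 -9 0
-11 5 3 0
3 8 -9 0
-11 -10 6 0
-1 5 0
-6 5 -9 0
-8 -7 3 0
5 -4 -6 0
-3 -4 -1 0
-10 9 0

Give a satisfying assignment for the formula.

p1=F  p2=T  p3=T  p4=F  p5=F  p6=F  p7=T  p8=T  p9=T  p10=F  p11=T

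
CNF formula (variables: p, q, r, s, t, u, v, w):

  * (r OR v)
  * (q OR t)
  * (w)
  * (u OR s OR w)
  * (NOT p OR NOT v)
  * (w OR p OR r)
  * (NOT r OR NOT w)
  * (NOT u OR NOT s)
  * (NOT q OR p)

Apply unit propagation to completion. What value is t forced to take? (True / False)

Unit clause (w) sets w = True.
(NOT r OR NOT w): since w = True, the clause reduces to (NOT r). r = False.
(v OR r): since r = False, the clause reduces to (v). v = True.
(NOT p OR NOT v): since v = True, the clause reduces to (NOT p). p = False.
(NOT q OR p): since p = False, the clause reduces to (NOT q). q = False.
From (q OR t) and q = False: t = True.

True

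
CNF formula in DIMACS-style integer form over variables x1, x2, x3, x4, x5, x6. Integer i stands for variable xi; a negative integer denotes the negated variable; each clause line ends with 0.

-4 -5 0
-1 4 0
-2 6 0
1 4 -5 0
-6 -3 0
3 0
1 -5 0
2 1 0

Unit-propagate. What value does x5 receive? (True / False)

False

Unit clause (x3) sets x3 = True.
From (¬x6 ∨ ¬x3) and x3 = True: x6 = False.
(x6 ∨ ¬x2) with x6 = False leaves only ¬x2, so x2 = False.
In (x2 ∨ x1), x2 is now false; x1 must hold, so x1 = True.
In (x4 ∨ ¬x1), ¬x1 is now false; x4 must hold, so x4 = True.
(¬x4 ∨ ¬x5) with x4 = True leaves only ¬x5, so x5 = False.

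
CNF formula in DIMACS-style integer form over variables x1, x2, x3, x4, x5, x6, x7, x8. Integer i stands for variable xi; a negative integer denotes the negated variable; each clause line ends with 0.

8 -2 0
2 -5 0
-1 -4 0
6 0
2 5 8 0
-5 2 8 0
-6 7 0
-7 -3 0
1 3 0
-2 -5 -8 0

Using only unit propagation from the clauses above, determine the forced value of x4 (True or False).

False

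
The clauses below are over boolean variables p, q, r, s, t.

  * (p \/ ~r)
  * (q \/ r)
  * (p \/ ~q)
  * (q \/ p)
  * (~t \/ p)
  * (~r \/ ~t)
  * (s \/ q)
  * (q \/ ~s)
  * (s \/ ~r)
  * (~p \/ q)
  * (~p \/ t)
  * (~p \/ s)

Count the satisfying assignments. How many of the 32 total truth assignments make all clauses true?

1

Satisfying assignments:
  p=T q=T r=F s=T t=T
Count: 1.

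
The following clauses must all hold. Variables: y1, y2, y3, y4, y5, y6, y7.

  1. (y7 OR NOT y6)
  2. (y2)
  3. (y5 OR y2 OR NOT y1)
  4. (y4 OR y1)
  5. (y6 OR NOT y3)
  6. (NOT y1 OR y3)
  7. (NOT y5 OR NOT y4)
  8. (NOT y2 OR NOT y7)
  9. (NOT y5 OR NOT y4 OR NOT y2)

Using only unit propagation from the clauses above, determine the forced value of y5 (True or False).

(y2) stands alone — y2 = True.
From (NOT y7 OR NOT y2) and y2 = True: y7 = False.
In (y7 OR NOT y6), y7 is now false; NOT y6 must hold, so y6 = False.
(NOT y3 OR y6): since y6 = False, the clause reduces to (NOT y3). y3 = False.
(NOT y1 OR y3): since y3 = False, the clause reduces to (NOT y1). y1 = False.
(y4 OR y1) with y1 = False leaves only y4, so y4 = True.
From (NOT y4 OR NOT y5) and y4 = True: y5 = False.

False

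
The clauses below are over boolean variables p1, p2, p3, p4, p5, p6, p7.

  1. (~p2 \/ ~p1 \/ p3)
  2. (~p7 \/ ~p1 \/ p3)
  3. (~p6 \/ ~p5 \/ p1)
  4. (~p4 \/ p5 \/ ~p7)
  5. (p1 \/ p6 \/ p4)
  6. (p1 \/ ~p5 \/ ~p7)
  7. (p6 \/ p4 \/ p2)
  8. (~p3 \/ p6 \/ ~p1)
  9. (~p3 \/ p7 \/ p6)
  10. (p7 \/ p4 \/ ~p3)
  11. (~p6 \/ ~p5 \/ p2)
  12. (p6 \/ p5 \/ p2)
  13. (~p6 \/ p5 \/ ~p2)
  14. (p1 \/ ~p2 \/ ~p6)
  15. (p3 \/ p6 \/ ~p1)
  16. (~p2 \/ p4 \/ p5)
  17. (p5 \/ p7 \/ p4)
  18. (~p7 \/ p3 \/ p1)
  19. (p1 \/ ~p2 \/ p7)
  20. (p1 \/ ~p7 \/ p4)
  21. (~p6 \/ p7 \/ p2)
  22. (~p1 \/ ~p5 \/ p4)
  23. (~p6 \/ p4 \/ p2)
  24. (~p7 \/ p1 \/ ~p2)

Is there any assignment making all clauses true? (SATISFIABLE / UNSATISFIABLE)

Try p1 = True.
Branch on p2: take p2 = True.
  then p3 is forced to True.
  then p6 is forced to True.
  then p5 is forced to True.
  then p4 is forced to True.
p7 is now unconstrained; take p7 = False.
Every clause has at least one true literal under this assignment.
So p1=True, p2=True, p3=True, p4=True, p5=True, p6=True, p7=False is a satisfying assignment.

SATISFIABLE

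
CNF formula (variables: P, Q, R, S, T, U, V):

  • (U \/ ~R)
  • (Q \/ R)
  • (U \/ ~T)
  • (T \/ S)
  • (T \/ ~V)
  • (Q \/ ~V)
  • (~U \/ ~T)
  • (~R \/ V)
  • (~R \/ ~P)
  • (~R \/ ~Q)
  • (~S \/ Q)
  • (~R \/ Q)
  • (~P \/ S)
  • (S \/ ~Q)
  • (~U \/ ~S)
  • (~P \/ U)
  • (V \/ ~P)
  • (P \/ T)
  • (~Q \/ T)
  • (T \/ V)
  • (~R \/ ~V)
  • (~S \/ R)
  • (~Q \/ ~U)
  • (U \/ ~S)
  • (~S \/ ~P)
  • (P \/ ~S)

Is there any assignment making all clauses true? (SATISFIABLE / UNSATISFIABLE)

UNSATISFIABLE

S = True:
  propagation gives Q=True, R=False; an empty clause results — contradiction.
S = False:
  propagation gives T=True, U=True; an empty clause results — contradiction.
Every branch closes, so no satisfying assignment exists.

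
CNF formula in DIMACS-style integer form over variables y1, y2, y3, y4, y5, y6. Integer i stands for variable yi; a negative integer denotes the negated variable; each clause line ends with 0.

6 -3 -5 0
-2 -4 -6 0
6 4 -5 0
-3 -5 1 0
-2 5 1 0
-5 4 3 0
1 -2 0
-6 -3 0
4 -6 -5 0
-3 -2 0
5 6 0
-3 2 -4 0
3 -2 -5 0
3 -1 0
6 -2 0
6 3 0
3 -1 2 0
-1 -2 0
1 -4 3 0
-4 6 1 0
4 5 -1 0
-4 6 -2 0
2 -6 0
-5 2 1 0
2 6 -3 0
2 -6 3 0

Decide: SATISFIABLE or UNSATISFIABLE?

UNSATISFIABLE

y2 = True:
  propagation gives y1=True; an empty clause results — contradiction.
y2 = False:
  propagation gives y6=False, y5=True, y3=False; an empty clause results — contradiction.
Every branch closes, so no satisfying assignment exists.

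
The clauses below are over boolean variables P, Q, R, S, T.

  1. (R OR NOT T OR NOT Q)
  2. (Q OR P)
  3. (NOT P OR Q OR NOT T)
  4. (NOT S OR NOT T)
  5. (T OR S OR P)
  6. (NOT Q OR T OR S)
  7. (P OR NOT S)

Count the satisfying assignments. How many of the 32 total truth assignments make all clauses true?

8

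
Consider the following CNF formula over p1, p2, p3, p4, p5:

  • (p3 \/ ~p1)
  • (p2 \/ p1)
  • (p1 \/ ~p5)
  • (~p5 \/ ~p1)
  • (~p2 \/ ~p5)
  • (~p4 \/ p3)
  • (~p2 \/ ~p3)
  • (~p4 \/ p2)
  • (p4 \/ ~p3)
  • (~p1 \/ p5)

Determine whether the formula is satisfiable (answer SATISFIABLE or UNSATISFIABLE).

Try p1 = False.
  then p2 is forced to True.
  then p5 is forced to False.
  then p3 is forced to False.
  then p4 is forced to False.
So p1 = False  p2 = True  p3 = False  p4 = False  p5 = False is a satisfying assignment.

SATISFIABLE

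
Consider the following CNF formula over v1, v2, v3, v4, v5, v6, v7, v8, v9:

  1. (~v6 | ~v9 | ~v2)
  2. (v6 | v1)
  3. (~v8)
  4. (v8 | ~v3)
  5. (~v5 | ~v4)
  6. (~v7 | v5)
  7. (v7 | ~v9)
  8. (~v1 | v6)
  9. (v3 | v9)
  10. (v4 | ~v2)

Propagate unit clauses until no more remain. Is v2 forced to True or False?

False

Unit clause (~v8) sets v8 = False.
From (~v3 | v8) and v8 = False: v3 = False.
From (v9 | v3) and v3 = False: v9 = True.
(v7 | ~v9): since v9 = True, the clause reduces to (v7). v7 = True.
In (~v7 | v5), ~v7 is now false; v5 must hold, so v5 = True.
(~v4 | ~v5) with v5 = True leaves only ~v4, so v4 = False.
In (~v2 | v4), v4 is now false; ~v2 must hold, so v2 = False.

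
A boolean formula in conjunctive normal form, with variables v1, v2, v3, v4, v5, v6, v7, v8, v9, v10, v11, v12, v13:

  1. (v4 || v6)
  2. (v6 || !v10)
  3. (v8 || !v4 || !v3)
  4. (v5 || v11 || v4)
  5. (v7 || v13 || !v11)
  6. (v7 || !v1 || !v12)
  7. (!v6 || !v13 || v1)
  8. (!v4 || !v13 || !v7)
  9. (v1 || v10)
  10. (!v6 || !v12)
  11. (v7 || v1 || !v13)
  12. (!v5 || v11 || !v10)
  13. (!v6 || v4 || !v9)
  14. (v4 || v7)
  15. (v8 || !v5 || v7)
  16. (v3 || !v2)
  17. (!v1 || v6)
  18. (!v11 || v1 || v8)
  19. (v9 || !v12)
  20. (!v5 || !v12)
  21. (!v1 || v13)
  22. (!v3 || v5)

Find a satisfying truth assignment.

v1=T, v2=F, v3=F, v4=T, v5=F, v6=T, v7=F, v8=F, v9=T, v10=F, v11=F, v12=F, v13=T

Check each clause:
  1. (v4 || v6) — v4 is true.
  2. (v6 || !v10) — v6 is true.
  3. (!v3 || !v4 || v8) — !v3 is true.
  4. (v11 || v5 || v4) — v4 is true.
  5. (v7 || v13 || !v11) — !v11 is true.
  6. (!v1 || !v12 || v7) — !v12 is true.
  7. (!v13 || !v6 || v1) — v1 is true.
  8. (!v7 || !v13 || !v4) — !v7 is true.
  9. (v1 || v10) — v1 is true.
  10. (!v12 || !v6) — !v12 is true.
  11. (v7 || !v13 || v1) — v1 is true.
  12. (v11 || !v10 || !v5) — !v10 is true.
  13. (!v9 || !v6 || v4) — v4 is true.
  14. (v4 || v7) — v4 is true.
  15. (v7 || !v5 || v8) — !v5 is true.
  16. (!v2 || v3) — !v2 is true.
  17. (v6 || !v1) — v6 is true.
  18. (v1 || v8 || !v11) — v1 is true.
  19. (v9 || !v12) — v9 is true.
  20. (!v12 || !v5) — !v5 is true.
  21. (v13 || !v1) — v13 is true.
  22. (v5 || !v3) — !v3 is true.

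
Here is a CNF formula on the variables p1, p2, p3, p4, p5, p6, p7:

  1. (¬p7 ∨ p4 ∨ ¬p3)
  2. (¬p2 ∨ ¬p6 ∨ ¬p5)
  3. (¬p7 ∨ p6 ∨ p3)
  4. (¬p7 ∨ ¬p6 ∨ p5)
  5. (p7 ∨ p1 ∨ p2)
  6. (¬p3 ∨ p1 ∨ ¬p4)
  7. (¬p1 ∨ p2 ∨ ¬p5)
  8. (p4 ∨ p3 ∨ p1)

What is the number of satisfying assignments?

30

Case analysis on p1 and p3:
  p1=1, p3=1: 13 of the 32 assignments to (p2,p4,p5,p6,p7) work.
  p1=1, p3=0: p4 free; 5 ways for (p2,p5,p6,p7) × 2^1 = 10.
  p1=0, p3=1: remaining (p2,p4,p5,p6,p7) ∈ {(1,0,0,0,0); (1,0,0,1,0); (1,0,1,0,0)} — 3.
  p1=0, p3=0: remaining (p2,p4,p5,p6,p7) ∈ {(0,1,1,1,1); (1,1,0,0,0); (1,1,0,1,0); (1,1,1,0,0)} — 4.
Total: 13 + 10 + 3 + 4 = 30.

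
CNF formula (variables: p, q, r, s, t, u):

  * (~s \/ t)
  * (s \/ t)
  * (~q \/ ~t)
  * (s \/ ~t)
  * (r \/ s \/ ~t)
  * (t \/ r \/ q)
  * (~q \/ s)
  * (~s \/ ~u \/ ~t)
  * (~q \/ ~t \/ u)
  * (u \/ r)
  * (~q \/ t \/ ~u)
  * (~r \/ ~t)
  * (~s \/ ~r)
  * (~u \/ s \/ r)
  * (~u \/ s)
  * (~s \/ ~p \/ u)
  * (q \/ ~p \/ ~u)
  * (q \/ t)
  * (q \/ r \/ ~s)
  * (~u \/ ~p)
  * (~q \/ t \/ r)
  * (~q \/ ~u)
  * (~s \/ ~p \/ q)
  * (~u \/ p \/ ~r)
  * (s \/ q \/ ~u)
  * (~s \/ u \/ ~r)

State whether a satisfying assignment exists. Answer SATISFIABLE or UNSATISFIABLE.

UNSATISFIABLE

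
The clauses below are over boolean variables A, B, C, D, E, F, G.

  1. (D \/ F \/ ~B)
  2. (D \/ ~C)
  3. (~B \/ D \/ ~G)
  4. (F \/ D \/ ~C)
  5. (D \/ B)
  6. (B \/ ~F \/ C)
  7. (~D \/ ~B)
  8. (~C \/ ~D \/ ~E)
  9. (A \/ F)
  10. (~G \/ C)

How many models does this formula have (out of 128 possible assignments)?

12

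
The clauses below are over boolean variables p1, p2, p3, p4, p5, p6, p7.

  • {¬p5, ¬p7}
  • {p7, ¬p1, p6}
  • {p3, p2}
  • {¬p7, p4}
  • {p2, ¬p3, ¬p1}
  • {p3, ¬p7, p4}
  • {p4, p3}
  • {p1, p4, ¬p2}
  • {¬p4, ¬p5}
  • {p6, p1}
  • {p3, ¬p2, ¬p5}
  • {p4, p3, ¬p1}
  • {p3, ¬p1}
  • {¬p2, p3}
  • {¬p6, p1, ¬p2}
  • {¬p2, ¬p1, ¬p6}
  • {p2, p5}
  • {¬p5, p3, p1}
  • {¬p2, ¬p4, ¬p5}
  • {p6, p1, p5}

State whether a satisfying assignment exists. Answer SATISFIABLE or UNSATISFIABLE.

SATISFIABLE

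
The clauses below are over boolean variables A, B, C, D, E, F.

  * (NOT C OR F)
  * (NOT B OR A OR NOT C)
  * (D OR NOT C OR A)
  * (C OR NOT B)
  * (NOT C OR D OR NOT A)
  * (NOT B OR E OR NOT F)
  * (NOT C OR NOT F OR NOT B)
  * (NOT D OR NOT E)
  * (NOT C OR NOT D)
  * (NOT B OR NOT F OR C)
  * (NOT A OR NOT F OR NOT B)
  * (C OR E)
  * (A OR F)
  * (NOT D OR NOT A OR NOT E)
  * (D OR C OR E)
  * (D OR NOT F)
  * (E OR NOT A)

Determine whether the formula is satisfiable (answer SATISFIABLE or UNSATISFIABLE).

SATISFIABLE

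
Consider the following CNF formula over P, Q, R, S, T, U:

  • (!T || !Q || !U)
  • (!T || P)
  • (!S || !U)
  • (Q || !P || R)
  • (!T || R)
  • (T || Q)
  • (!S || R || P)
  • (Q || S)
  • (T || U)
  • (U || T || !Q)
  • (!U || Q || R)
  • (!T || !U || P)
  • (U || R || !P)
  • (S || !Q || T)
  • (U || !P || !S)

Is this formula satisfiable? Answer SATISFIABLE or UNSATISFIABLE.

SATISFIABLE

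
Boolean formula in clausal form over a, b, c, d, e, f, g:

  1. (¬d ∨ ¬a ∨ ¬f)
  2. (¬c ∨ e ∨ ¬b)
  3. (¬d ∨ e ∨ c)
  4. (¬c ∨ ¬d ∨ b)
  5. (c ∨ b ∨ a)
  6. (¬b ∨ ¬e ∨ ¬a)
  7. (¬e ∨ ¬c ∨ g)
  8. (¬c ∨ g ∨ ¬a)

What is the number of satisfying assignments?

40

Case analysis on c and a:
  c=1, a=1: remaining (b,d,e,f,g) ∈ {(0,0,0,0,1); (0,0,0,1,1); (0,0,1,0,1); (0,0,1,1,1)} — 4.
  c=1, a=0: f free; 5 ways for (b,d,e,g) × 2^1 = 10.
  c=0, a=1: g free; 7 ways for (b,d,e,f) × 2^1 = 14.
  c=0, a=0: f, g free; 3 ways for (b,d,e) × 2^2 = 12.
Total: 4 + 10 + 14 + 12 = 40.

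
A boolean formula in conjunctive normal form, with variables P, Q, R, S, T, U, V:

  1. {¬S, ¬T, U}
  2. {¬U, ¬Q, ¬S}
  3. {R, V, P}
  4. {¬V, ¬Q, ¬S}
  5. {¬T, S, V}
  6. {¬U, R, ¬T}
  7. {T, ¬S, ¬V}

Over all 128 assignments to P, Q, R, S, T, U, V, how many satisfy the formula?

53

Case analysis on S and T:
  S=T, T=T: remaining (P,Q,R,U,V) ∈ {(F,F,T,T,F); (F,F,T,T,T); (T,F,T,T,F); (T,F,T,T,T)} — 4.
  S=T, T=F: 9 of the 32 assignments to (P,Q,R,U,V) work.
  S=F, T=T: P, Q free; 3 ways for (R,U,V) × 2^2 = 12.
  S=F, T=F: Q, U free; 7 ways for (P,R,V) × 2^2 = 28.
Total: 4 + 9 + 12 + 28 = 53.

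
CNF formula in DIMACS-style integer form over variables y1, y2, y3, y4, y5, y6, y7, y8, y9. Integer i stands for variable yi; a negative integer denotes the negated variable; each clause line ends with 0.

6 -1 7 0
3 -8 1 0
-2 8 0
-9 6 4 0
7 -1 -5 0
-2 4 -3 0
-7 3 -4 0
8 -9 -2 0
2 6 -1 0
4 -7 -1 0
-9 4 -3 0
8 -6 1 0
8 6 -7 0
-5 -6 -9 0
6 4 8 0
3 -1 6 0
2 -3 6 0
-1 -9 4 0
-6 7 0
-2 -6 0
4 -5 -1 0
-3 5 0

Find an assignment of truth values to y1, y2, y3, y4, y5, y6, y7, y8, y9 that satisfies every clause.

y1=False  y2=True  y3=True  y4=True  y5=True  y6=False  y7=False  y8=True  y9=False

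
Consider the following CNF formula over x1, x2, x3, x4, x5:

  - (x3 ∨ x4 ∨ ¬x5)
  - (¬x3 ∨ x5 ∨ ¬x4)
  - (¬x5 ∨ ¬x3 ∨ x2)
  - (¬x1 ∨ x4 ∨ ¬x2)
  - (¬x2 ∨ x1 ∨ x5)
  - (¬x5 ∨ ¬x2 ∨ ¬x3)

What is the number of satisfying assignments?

11

Case analysis on x5 and x2:
  x5=T, x2=T: remaining (x1,x3,x4) ∈ {(F,F,T); (T,F,T)} — 2.
  x5=T, x2=F: remaining (x1,x3,x4) ∈ {(F,F,T); (T,F,T)} — 2.
  x5=F, x2=T: remaining (x1,x3,x4) ∈ {(T,F,T)} — 1.
  x5=F, x2=F: x1 free; 3 ways for (x3,x4) × 2^1 = 6.
Total: 2 + 2 + 1 + 6 = 11.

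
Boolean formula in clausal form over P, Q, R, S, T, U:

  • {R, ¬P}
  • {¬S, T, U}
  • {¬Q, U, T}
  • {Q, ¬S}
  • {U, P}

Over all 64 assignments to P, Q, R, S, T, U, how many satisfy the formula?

22

Split on U, then P.
  U=1, P=1: T free; 3 ways for (Q,R,S) × 2^1 = 6.
  U=1, P=0: R, T free; 3 ways for (Q,S) × 2^2 = 12.
  U=0, P=1: remaining (Q,R,S,T) ∈ {(0,1,0,0); (0,1,0,1); (1,1,0,1); (1,1,1,1)} — 4.
  U=0, P=0: a clause becomes empty — 0.
Total: 6 + 12 + 4 + 0 = 22.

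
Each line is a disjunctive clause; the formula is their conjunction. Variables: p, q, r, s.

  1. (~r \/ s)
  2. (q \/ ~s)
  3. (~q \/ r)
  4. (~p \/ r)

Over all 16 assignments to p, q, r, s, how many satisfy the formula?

The models are:
  p=0 q=0 r=0 s=0
  p=0 q=1 r=1 s=1
  p=1 q=1 r=1 s=1
That's 3 in total.

3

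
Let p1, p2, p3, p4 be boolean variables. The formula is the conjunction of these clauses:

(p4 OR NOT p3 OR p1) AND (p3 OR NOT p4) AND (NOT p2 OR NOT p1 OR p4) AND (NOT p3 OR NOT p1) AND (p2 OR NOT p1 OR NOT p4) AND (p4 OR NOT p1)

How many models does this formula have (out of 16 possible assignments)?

4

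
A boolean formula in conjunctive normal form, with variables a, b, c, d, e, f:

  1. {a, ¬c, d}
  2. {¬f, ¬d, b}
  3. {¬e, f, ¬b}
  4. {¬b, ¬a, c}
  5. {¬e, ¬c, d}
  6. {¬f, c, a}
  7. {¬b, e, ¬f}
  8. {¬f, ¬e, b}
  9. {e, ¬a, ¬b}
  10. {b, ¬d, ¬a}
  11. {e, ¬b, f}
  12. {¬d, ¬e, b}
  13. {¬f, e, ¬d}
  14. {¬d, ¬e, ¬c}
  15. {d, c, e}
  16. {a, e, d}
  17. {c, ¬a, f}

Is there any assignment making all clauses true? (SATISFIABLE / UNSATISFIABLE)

Branch on a: take a = True.
Try b = False.
  then d is forced to False.
Try c = True.
  then e is forced to False.
f is now unconstrained; take f = False.
So a = True, b = False, c = True, d = False, e = False, f = False is a satisfying assignment.

SATISFIABLE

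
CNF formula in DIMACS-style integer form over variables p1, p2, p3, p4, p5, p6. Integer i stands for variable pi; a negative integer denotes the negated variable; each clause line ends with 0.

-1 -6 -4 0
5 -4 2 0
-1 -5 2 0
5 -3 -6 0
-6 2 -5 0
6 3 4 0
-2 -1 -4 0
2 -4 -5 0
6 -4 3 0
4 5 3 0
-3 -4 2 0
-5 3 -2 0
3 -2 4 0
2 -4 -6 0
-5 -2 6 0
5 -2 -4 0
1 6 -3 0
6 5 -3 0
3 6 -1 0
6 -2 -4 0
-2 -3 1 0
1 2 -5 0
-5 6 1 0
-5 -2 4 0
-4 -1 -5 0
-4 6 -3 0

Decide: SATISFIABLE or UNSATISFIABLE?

UNSATISFIABLE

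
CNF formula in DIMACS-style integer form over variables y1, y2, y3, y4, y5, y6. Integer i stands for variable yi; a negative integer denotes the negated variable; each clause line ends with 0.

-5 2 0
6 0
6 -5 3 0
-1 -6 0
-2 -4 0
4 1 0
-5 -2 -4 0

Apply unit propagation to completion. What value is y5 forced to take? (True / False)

False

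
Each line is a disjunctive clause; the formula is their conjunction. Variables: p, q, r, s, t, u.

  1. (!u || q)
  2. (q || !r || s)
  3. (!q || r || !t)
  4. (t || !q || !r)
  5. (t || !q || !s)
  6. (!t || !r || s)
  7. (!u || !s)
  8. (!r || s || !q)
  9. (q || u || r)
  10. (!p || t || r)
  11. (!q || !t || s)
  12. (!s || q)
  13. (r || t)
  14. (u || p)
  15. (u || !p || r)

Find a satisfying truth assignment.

p=T  q=T  r=T  s=T  t=T  u=F

Set p = True and propagate.
Set q = True and propagate.
Branch on r: take r = True.
  then t is forced to True.
  then s is forced to True.
  then u is forced to False.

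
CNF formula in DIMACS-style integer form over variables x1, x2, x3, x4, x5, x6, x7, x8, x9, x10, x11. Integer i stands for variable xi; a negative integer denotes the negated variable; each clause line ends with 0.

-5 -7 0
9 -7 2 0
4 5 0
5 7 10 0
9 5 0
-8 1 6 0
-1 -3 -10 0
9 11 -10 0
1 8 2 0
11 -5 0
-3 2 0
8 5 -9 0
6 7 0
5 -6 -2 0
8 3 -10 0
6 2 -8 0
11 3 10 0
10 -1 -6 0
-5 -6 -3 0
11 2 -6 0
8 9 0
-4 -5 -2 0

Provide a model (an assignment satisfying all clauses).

x1=F  x2=F  x3=F  x4=F  x5=T  x6=T  x7=F  x8=T  x9=T  x10=T  x11=T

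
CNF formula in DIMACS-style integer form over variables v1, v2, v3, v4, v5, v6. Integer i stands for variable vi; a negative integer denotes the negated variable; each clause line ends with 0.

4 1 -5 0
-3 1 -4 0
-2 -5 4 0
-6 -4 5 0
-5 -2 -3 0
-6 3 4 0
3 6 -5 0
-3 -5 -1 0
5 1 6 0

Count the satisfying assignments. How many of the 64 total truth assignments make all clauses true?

Case analysis on v5 and v3:
  v5=1, v3=1: a clause becomes empty — 0.
  v5=1, v3=0: remaining (v1,v2,v4,v6) ∈ {(0,0,1,1); (0,1,1,1); (1,0,1,1); (1,1,1,1)} — 4.
  v5=0, v3=1: v2 free; 4 ways for (v1,v4,v6) × 2^1 = 8.
  v5=0, v3=0: remaining (v1,v2,v4,v6) ∈ {(1,0,0,0); (1,0,1,0); (1,1,0,0); (1,1,1,0)} — 4.
Total: 0 + 4 + 8 + 4 = 16.

16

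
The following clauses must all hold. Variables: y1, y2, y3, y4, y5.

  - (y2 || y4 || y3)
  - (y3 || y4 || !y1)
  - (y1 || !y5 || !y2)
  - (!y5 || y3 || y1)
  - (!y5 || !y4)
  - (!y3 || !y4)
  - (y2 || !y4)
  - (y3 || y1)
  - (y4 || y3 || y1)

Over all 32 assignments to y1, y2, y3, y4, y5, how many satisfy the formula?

8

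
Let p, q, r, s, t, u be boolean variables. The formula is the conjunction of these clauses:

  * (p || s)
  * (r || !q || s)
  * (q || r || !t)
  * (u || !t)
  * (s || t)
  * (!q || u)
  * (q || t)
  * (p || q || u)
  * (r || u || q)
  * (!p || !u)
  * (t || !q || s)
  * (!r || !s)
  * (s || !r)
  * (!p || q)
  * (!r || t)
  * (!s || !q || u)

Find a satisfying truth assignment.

Try p = False.
  then s is forced to True.
  then r is forced to False.
Branch on q: take q = True.
  then u is forced to True.
t is now unconstrained; take t = True.
Every clause has at least one true literal under this assignment.

p=0, q=1, r=0, s=1, t=1, u=1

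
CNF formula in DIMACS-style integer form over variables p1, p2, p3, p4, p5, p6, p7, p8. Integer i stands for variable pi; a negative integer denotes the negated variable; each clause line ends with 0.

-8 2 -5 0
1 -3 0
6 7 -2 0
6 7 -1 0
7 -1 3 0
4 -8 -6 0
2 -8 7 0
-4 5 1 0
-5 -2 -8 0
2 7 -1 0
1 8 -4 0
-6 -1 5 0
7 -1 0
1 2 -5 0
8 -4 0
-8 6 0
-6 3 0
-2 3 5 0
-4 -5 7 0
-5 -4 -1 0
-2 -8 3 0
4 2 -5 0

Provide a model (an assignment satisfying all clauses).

p1 = True, p2 = True, p3 = True, p4 = False, p5 = True, p6 = True, p7 = True, p8 = False

Check each clause:
  1. (!p8 || !p5 || p2) — !p8 is true.
  2. (p1 || !p3) — p1 is true.
  3. (!p2 || p7 || p6) — p6 is true.
  4. (p6 || !p1 || p7) — p7 is true.
  5. (!p1 || p3 || p7) — p3 is true.
  6. (p4 || !p8 || !p6) — !p8 is true.
  7. (p2 || !p8 || p7) — !p8 is true.
  8. (p1 || !p4 || p5) — p1 is true.
  9. (!p8 || !p5 || !p2) — !p8 is true.
  10. (p7 || p2 || !p1) — p2 is true.
  11. (!p4 || p1 || p8) — p1 is true.
  12. (p5 || !p6 || !p1) — p5 is true.
  13. (!p1 || p7) — p7 is true.
  14. (!p5 || p1 || p2) — p1 is true.
  15. (!p4 || p8) — !p4 is true.
  16. (!p8 || p6) — !p8 is true.
  17. (!p6 || p3) — p3 is true.
  18. (!p2 || p3 || p5) — p3 is true.
  19. (!p4 || p7 || !p5) — !p4 is true.
  20. (!p4 || !p1 || !p5) — !p4 is true.
  21. (!p2 || !p8 || p3) — !p8 is true.
  22. (!p5 || p2 || p4) — p2 is true.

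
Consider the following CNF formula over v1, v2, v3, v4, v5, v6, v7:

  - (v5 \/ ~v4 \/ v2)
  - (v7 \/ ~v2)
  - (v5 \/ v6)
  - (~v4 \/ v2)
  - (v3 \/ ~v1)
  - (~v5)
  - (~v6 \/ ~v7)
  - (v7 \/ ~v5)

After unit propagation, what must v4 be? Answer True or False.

False

(~v5) is a unit clause: v5 = False.
(v5 \/ v6) with v5 = False leaves only v6, so v6 = True.
(~v6 \/ ~v7) with v6 = True leaves only ~v7, so v7 = False.
In (v7 \/ ~v2), v7 is now false; ~v2 must hold, so v2 = False.
(~v4 \/ v5 \/ v2): since v2 = False, v5 = False, the clause reduces to (~v4). v4 = False.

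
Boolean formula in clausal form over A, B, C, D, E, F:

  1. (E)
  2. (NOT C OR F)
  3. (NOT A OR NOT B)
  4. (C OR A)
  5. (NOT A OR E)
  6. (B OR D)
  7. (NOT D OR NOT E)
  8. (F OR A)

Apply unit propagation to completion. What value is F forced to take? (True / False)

True

(E) stands alone — E = True.
From (NOT D OR NOT E) and E = True: D = False.
In (D OR B), D is now false; B must hold, so B = True.
(NOT B OR NOT A): since B = True, the clause reduces to (NOT A). A = False.
(A OR C): since A = False, the clause reduces to (C). C = True.
(F OR NOT C) with C = True leaves only F, so F = True.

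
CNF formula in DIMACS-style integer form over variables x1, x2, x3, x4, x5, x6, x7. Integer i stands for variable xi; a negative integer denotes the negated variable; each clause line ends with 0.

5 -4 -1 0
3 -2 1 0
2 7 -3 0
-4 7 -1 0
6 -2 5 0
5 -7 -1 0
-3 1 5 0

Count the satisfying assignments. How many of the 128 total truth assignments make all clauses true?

Case analysis on x1 and x5:
  x1=1, x5=1: x6 free; 11 ways for (x2,x3,x4,x7) × 2^1 = 22.
  x1=1, x5=0: remaining (x2,x3,x4,x6,x7) ∈ {(0,0,0,0,0); (0,0,0,1,0); (1,0,0,1,0); (1,1,0,1,0)} — 4.
  x1=0, x5=1: x4, x6 free; 5 ways for (x2,x3,x7) × 2^2 = 20.
  x1=0, x5=0: forces x2=0; x3=0; x4, x6, x7 free → 2^3 = 8.
Total: 22 + 4 + 20 + 8 = 54.

54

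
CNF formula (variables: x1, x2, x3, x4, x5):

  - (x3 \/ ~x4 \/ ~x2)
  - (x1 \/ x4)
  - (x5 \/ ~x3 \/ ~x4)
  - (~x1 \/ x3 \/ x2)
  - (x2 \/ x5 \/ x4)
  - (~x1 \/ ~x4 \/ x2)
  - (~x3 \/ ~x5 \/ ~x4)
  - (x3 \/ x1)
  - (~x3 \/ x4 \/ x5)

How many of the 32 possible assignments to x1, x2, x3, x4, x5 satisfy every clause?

4

The models are:
  x1=T x2=F x3=T x4=F x5=T
  x1=T x2=T x3=F x4=F x5=F
  x1=T x2=T x3=F x4=F x5=T
  x1=T x2=T x3=T x4=F x5=T
Count: 4.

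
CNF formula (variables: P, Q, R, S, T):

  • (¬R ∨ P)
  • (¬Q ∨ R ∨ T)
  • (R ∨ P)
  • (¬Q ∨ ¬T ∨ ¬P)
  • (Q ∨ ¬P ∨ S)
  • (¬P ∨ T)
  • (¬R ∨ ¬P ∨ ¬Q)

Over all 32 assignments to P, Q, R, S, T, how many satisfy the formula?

2

The models are:
  P=T Q=F R=F S=T T=T
  P=T Q=F R=T S=T T=T
Count: 2.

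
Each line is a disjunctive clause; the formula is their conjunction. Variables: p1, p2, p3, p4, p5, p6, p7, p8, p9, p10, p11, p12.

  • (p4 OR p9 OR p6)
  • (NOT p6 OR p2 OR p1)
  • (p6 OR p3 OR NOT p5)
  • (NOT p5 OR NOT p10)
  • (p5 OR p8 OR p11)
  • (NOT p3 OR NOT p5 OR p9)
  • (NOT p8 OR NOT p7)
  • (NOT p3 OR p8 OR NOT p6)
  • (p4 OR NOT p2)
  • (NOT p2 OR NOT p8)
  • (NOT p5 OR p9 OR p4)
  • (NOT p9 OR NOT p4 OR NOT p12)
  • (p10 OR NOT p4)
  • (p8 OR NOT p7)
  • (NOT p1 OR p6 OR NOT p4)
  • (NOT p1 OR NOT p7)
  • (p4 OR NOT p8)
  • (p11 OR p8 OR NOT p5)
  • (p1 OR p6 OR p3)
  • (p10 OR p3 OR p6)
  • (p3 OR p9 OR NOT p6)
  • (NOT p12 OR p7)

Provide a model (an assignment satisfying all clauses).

p1 = T, p2 = F, p3 = F, p4 = F, p5 = F, p6 = T, p7 = F, p8 = F, p9 = T, p10 = F, p11 = T, p12 = F

Check each clause:
  1. (p6 OR p9 OR p4) — p9 is true.
  2. (p2 OR NOT p6 OR p1) — p1 is true.
  3. (NOT p5 OR p3 OR p6) — NOT p5 is true.
  4. (NOT p10 OR NOT p5) — NOT p5 is true.
  5. (p11 OR p5 OR p8) — p11 is true.
  6. (NOT p3 OR p9 OR NOT p5) — p9 is true.
  7. (NOT p7 OR NOT p8) — NOT p8 is true.
  8. (p8 OR NOT p6 OR NOT p3) — NOT p3 is true.
  9. (p4 OR NOT p2) — NOT p2 is true.
  10. (NOT p8 OR NOT p2) — NOT p8 is true.
  11. (NOT p5 OR p9 OR p4) — p9 is true.
  12. (NOT p9 OR NOT p12 OR NOT p4) — NOT p12 is true.
  13. (p10 OR NOT p4) — NOT p4 is true.
  14. (NOT p7 OR p8) — NOT p7 is true.
  15. (p6 OR NOT p1 OR NOT p4) — NOT p4 is true.
  16. (NOT p7 OR NOT p1) — NOT p7 is true.
  17. (p4 OR NOT p8) — NOT p8 is true.
  18. (p11 OR NOT p5 OR p8) — p11 is true.
  19. (p3 OR p6 OR p1) — p1 is true.
  20. (p3 OR p10 OR p6) — p6 is true.
  21. (p9 OR NOT p6 OR p3) — p9 is true.
  22. (p7 OR NOT p12) — NOT p12 is true.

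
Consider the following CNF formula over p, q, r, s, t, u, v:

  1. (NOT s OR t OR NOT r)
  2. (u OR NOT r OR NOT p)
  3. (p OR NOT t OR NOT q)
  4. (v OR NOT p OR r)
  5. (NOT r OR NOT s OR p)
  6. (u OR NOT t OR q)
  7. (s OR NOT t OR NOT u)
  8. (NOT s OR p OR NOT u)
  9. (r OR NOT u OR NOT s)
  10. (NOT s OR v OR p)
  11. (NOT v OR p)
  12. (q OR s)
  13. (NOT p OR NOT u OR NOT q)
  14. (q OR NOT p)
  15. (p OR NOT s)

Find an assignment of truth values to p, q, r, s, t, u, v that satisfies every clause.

p=T, q=T, r=F, s=F, t=T, u=F, v=T

Check each clause:
  1. (NOT s OR t OR NOT r) — t is true.
  2. (u OR NOT p OR NOT r) — NOT r is true.
  3. (NOT t OR p OR NOT q) — p is true.
  4. (v OR NOT p OR r) — v is true.
  5. (NOT r OR p OR NOT s) — p is true.
  6. (NOT t OR q OR u) — q is true.
  7. (NOT t OR s OR NOT u) — NOT u is true.
  8. (p OR NOT u OR NOT s) — p is true.
  9. (NOT s OR r OR NOT u) — NOT u is true.
  10. (p OR v OR NOT s) — p is true.
  11. (NOT v OR p) — p is true.
  12. (q OR s) — q is true.
  13. (NOT u OR NOT q OR NOT p) — NOT u is true.
  14. (NOT p OR q) — q is true.
  15. (NOT s OR p) — p is true.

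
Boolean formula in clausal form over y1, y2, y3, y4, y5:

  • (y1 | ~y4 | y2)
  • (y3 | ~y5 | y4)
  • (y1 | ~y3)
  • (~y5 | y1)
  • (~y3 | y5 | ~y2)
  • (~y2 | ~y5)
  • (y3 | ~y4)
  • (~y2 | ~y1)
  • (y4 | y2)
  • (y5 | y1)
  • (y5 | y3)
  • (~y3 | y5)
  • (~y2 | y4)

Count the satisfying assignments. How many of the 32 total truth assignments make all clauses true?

1

Satisfying assignments:
  y1=1 y2=0 y3=1 y4=1 y5=1
That's 1 in total.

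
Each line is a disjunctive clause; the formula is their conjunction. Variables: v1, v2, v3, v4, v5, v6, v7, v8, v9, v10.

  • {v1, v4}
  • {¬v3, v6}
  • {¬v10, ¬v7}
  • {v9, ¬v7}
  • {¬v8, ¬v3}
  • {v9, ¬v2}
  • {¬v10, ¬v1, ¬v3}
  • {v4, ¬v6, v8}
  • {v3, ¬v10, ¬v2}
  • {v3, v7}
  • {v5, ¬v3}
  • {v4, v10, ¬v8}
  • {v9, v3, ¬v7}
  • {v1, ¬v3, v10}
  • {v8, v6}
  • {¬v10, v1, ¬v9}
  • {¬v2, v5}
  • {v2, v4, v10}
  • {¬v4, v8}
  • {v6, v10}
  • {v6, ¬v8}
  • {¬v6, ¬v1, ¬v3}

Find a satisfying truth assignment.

v1 = T  v2 = T  v3 = F  v4 = T  v5 = T  v6 = T  v7 = T  v8 = T  v9 = T  v10 = F

v5 occurs only positively in the remaining clauses — set v5 = True.
Try v1 = True.
Set v2 = True and propagate.
  then v9 is forced to True.
Try v3 = False.
  then v10 is forced to False.
  then v7 is forced to True.
  then v6 is forced to True.
For the remaining variables, v4 = True, v8 = True works.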